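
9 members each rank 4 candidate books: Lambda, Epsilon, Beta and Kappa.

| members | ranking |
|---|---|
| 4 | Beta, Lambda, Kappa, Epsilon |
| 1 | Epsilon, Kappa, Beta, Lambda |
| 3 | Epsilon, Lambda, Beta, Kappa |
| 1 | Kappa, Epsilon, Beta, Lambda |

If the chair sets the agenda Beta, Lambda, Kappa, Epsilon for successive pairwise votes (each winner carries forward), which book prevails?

Epsilon

Round 1: Beta vs Lambda — 6–3, Beta advances.
Round 2: Beta vs Kappa — 7–2, Beta advances.
Round 3: Beta vs Epsilon — 4–5, Epsilon advances.
Epsilon survives the agenda.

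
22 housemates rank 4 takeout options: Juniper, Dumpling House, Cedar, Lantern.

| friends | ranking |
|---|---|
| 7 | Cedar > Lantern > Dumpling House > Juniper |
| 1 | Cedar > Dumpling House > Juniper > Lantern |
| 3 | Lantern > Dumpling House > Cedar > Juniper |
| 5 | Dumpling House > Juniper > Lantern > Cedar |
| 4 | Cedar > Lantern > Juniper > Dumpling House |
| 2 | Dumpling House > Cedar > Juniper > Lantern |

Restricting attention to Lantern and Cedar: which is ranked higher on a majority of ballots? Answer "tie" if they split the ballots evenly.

Ballots ranking Lantern above Cedar: 3 + 5 = 8.
Ballots ranking Cedar above Lantern: 22 − 8 = 14.
Cedar wins the head-to-head 14–8.

Cedar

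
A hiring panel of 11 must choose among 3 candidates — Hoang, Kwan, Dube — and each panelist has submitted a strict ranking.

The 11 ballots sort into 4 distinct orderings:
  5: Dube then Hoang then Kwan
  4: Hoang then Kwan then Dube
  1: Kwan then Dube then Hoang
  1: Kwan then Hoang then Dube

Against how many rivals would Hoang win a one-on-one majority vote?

1

Hoang against each rival (11 committee members):
Hoang–Kwan: Hoang 9–2.
Hoang vs Dube: 4+1 = 5 for Hoang, 6 for Dube — Dube by 6–5.
Hoang beats Kwan; loses to Dube — 1 pairwise win.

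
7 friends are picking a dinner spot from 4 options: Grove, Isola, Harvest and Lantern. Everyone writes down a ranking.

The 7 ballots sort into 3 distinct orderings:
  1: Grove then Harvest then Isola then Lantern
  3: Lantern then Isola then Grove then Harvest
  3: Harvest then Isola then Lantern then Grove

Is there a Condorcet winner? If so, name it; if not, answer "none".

Check each pair by majority over 7 ballots:
Grove–Isola: Isola 6–1.
Grove vs Harvest: 4 to 3, Grove.
Grove vs Lantern: Grove is ranked higher on 1 ballot, Lantern on 6. Lantern wins 6–1.
Isola–Harvest: Harvest 4–3.
Isola vs Lantern: Isola is ranked higher on 1+3 = 4 ballots, Lantern on 3. Isola wins 4–3.
Harvest vs Lantern: Harvest preferred on 1+3 = 4 ballots; Harvest wins 4–3.
Every restaurant loses at least once (Grove loses to Isola; Isola loses to Harvest; Harvest loses to Grove; Lantern loses to Isola). The majority relation contains the cycle Grove beats Harvest beats Isola beats Grove, so there is no Condorcet winner.

none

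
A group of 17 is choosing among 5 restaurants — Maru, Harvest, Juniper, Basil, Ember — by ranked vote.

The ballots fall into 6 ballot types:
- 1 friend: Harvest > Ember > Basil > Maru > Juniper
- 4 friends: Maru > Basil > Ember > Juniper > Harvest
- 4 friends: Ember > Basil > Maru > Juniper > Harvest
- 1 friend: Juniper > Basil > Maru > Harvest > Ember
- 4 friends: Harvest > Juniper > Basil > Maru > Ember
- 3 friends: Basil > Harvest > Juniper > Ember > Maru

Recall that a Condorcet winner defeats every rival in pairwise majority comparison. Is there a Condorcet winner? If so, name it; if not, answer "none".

Basil

Check each pair by majority over 17 ballots:
Maru vs Harvest: 4+4+1 = 9 for Maru, 8 for Harvest — Maru by 9–8.
Maru vs Juniper: 1+4+4 = 9 for Maru, 8 for Juniper — Maru by 9–8.
Maru vs Basil: Maru is ranked higher on 4 ballots, Basil on 13. Basil wins 13–4.
Maru vs Ember: 4+1+4 = 9 for Maru, 8 for Ember — Maru by 9–8.
Harvest vs Juniper: Harvest preferred on 1+4+3 = 8 ballots; Juniper wins 9–8.
Harvest vs Basil: Harvest is ranked higher on 1+4 = 5 ballots, Basil on 12. Basil wins 12–5.
Harvest vs Ember: Harvest preferred on 1+1+4+3 = 9 ballots; Harvest wins 9–8.
Juniper vs Basil: 1+4 = 5 for Juniper, 12 for Basil — Basil by 12–5.
Juniper vs Ember: 8 to 9, Ember.
Basil vs Ember: Basil preferred on 4+1+4+3 = 12 ballots; Basil wins 12–5.
Only Basil has no losses; Basil is the Condorcet winner.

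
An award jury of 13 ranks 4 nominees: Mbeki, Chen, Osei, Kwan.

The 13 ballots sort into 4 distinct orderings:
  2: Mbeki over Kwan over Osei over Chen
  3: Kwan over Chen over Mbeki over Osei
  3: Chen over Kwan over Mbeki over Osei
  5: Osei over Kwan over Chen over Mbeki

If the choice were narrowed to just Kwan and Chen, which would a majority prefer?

Ballots ranking Kwan above Chen: 2 + 3 + 5 = 10.
Ballots ranking Chen above Kwan: 13 − 10 = 3.
Kwan wins the head-to-head 10–3.

Kwan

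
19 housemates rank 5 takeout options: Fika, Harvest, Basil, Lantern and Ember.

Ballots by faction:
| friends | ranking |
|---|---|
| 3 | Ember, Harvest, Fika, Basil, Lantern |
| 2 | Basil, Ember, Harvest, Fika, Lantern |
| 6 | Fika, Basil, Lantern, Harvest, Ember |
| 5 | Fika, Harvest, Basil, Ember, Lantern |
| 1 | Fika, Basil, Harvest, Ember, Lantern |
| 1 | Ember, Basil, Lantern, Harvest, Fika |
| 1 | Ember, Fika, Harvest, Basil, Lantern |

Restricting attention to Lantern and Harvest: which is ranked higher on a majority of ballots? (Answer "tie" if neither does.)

Ballots ranking Lantern above Harvest: 6 + 1 = 7.
Ballots ranking Harvest above Lantern: 19 − 7 = 12.
Harvest wins the head-to-head 12–7.

Harvest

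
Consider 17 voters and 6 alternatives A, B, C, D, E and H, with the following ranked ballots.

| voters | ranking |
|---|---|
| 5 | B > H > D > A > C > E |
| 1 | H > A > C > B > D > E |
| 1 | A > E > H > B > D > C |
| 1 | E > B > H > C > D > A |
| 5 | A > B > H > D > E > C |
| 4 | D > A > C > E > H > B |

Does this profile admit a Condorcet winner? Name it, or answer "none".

none

Check each pair by majority over 17 ballots:
A vs B: 1+1+5+4 = 11 for A, 6 for B — A by 11–6.
A vs C: A preferred on 5+1+1+5+4 = 16 ballots; A wins 16–1.
A vs D: 1+1+5 = 7 for A, 10 for D — D by 10–7.
A vs E: A preferred on 5+1+1+5+4 = 16 ballots; A wins 16–1.
A vs H: 1+5+4 = 10 for A, 7 for H — A by 10–7.
B vs C: B preferred on 5+1+1+5 = 12 ballots; B wins 12–5.
B vs D: 13 to 4, B.
B vs E: 11 to 6, B.
B vs H: B preferred on 5+1+5 = 11 ballots; B wins 11–6.
C vs D: 1+1 = 2 for C, 15 for D — D by 15–2.
C vs E: C is ranked higher on 5+1+4 = 10 ballots, E on 7. C wins 10–7.
C vs H: 4 for C, 13 for H — H by 13–4.
D vs E: 5+1+5+4 = 15 for D, 2 for E — D by 15–2.
D vs H: 4 to 13, H.
E vs H: E preferred on 1+1+4 = 6 ballots; H wins 11–6.
Each alternative drops at least one matchup (A loses to D; B loses to A; C loses to A; D loses to B; E loses to A; H loses to A); the cycle A → B → D → A rules out a Condorcet winner.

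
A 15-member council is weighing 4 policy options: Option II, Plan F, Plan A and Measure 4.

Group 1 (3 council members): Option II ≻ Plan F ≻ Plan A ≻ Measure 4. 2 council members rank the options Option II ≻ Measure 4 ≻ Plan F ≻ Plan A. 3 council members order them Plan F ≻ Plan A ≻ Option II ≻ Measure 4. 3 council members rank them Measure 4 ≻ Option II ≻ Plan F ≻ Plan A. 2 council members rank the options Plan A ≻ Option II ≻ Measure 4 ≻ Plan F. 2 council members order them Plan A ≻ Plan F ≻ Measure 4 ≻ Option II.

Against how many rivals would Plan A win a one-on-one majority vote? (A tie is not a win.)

1

Plan A against each rival (15 council members):
Plan A vs Option II: Plan A is ranked higher on 3+2+2 = 7 ballots, Option II on 8. Option II wins 8–7.
Plan A vs Plan F: 4 to 11, Plan F.
Plan A vs Measure 4: 10 to 5, Plan A.
Plan A beats Measure 4; loses to Option II, Plan F — 1 pairwise win.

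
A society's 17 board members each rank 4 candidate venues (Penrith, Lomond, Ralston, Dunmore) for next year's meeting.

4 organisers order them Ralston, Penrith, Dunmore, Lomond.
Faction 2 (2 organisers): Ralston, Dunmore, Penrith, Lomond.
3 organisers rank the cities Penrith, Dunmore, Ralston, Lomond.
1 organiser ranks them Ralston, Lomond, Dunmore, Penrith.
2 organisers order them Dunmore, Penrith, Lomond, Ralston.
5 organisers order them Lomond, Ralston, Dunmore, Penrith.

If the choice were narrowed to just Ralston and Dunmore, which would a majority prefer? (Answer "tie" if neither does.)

Ballots ranking Ralston above Dunmore: 4 + 2 + 1 + 5 = 12.
Ballots ranking Dunmore above Ralston: 17 − 12 = 5.
Ralston wins the head-to-head 12–5.

Ralston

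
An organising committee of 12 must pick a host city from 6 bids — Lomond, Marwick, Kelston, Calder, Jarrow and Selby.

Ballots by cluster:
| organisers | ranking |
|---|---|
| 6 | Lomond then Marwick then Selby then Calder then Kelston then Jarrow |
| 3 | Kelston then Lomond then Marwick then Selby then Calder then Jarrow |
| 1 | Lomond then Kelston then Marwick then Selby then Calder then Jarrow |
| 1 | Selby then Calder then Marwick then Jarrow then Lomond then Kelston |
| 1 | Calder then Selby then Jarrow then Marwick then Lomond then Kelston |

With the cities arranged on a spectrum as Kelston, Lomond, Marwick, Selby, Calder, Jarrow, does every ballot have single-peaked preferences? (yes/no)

Axis positions: Kelston=1, Lomond=2, Marwick=3, Selby=4, Calder=5, Jarrow=6.
Cluster 1 (peak Lomond at position 2): ranking walks positions 2-3-4-5-1-6, expanding outward from the peak — single-peaked.
Cluster 2 (peak Kelston at position 1): ranking walks positions 1-2-3-4-5-6, expanding outward from the peak — single-peaked.
Cluster 3 (peak Lomond at position 2): ranking walks positions 2-1-3-4-5-6, expanding outward from the peak — single-peaked.
Cluster 4 (peak Selby at position 4): ranking walks positions 4-5-3-6-2-1, expanding outward from the peak — single-peaked.
Cluster 5 (peak Calder at position 5): ranking walks positions 5-4-6-3-2-1, expanding outward from the peak — single-peaked.
Every ranking is single-peaked on this axis.

yes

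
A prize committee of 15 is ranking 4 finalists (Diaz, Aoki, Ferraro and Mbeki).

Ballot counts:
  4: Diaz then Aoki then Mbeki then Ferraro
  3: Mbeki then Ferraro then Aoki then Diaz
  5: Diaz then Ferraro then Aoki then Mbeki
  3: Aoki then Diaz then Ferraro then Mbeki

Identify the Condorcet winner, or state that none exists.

Check each pair by majority over 15 ballots:
Diaz vs Aoki: Diaz, 9–6.
Diaz vs Ferraro: Diaz preferred on 4+5+3 = 12 ballots; Diaz wins 12–3.
Diaz vs Mbeki: Diaz is ranked higher on 4+5+3 = 12 ballots, Mbeki on 3. Diaz wins 12–3.
Aoki vs Ferraro: Ferraro wins 8–7.
Aoki vs Mbeki: Aoki is ranked higher on 4+5+3 = 12 ballots, Mbeki on 3. Aoki wins 12–3.
Ferraro vs Mbeki: 8 to 7, Ferraro.
Diaz wins every pairwise contest, so Diaz is the Condorcet winner.

Diaz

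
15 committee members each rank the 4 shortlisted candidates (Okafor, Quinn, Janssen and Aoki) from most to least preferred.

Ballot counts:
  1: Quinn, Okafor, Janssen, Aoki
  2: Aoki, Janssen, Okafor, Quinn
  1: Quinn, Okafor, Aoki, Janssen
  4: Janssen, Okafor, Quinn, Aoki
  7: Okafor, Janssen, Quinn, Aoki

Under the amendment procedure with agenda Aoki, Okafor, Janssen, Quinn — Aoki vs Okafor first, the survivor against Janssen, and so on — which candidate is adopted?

Round 1: Aoki vs Okafor — 2–13, Okafor advances.
Round 2: Okafor vs Janssen — 9–6, Okafor advances.
Round 3: Okafor vs Quinn — 13–2, Okafor advances.
Okafor survives the agenda.

Okafor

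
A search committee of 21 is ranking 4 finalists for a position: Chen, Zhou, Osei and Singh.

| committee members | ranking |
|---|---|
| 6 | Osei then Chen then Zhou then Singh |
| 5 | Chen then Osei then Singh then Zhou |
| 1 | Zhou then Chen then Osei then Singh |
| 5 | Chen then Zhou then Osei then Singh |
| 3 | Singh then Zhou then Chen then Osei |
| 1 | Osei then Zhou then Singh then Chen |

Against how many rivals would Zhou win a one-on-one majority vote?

Zhou against each rival (21 committee members):
Zhou–Chen: Chen 16–5.
Zhou vs Osei: Osei wins 12–9.
Zhou–Singh: Zhou 13–8.
Zhou beats Singh; loses to Chen, Osei — 1 pairwise win.

1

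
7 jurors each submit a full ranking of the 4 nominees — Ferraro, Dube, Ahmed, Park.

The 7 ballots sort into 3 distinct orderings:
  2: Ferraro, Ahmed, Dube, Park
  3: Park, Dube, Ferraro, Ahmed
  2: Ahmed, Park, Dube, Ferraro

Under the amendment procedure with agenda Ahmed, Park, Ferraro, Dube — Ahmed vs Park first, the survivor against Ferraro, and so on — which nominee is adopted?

Dube

Round 1: Ahmed vs Park — 4–3, Ahmed advances.
Round 2: Ahmed vs Ferraro — 2–5, Ferraro advances.
Round 3: Ferraro vs Dube — 2–5, Dube advances.
Dube survives the agenda.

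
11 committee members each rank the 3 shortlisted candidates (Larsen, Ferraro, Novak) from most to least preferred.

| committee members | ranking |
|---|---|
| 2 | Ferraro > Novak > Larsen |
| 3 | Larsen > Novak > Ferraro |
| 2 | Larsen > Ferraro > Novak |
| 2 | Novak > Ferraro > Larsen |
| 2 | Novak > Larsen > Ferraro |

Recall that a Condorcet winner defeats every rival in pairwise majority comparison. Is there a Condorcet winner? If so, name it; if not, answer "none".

Head-to-head results (11 committee members):
Larsen vs Ferraro: Larsen preferred on 3+2+2 = 7 ballots; Larsen wins 7–4.
Larsen–Novak: Novak 6–5.
Ferraro vs Novak: Novak wins 7–4.
Only Novak has no losses; Novak is the Condorcet winner.

Novak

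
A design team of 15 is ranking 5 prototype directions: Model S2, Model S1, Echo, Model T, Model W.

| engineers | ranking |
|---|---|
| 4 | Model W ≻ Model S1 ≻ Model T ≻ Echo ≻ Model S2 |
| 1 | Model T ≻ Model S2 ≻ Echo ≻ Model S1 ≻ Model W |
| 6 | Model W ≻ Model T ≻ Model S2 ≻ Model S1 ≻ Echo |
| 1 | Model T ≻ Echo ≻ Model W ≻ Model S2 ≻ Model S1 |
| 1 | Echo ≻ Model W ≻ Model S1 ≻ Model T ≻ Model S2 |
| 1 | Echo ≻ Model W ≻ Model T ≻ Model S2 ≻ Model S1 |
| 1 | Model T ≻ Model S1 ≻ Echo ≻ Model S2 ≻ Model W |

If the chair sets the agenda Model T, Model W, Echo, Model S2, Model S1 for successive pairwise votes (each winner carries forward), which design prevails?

Model W

Round 1: Model T vs Model W — 3–12, Model W advances.
Round 2: Model W vs Echo — 10–5, Model W advances.
Round 3: Model W vs Model S2 — 13–2, Model W advances.
Round 4: Model W vs Model S1 — 13–2, Model W advances.
The agenda winner is Model W.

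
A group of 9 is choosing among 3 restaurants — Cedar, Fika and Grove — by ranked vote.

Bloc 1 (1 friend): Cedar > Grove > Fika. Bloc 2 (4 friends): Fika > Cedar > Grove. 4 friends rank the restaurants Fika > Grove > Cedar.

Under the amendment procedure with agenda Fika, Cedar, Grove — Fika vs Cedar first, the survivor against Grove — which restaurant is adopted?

Round 1: Fika vs Cedar — 8–1, Fika advances.
Round 2: Fika vs Grove — 8–1, Fika advances.
Fika survives the agenda.

Fika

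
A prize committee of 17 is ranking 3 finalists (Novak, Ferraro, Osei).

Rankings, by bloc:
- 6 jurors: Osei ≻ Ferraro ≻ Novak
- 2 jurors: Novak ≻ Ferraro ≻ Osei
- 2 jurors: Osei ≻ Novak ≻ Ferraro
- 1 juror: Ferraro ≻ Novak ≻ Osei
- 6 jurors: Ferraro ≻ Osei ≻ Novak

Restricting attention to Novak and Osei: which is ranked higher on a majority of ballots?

Osei

Ballots ranking Novak above Osei: 2 + 1 = 3.
Ballots ranking Osei above Novak: 17 − 3 = 14.
Osei wins the head-to-head 14–3.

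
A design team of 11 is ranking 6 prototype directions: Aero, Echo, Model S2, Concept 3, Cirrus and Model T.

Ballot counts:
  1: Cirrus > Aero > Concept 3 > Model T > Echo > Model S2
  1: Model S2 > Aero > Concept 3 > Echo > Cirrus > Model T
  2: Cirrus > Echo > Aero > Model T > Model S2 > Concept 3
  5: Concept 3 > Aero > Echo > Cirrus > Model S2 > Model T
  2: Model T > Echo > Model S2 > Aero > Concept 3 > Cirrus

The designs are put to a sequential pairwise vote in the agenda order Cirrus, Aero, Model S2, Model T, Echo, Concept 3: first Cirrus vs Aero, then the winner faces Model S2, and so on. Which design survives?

Round 1: Cirrus vs Aero — 3–8, Aero advances.
Round 2: Aero vs Model S2 — 8–3, Aero advances.
Round 3: Aero vs Model T — 9–2, Aero advances.
Round 4: Aero vs Echo — 7–4, Aero advances.
Round 5: Aero vs Concept 3 — 6–5, Aero advances.
Aero survives the agenda.

Aero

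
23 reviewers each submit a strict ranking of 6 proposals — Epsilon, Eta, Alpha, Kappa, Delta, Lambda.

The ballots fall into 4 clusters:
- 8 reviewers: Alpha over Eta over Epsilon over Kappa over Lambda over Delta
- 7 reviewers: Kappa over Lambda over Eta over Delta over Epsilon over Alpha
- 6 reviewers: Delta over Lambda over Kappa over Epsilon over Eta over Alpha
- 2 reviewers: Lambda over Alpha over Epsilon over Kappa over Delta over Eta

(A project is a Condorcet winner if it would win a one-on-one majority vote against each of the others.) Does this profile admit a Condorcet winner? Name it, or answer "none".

Kappa

Head-to-head results (23 reviewers):
Epsilon vs Eta: Epsilon preferred on 6+2 = 8 ballots; Eta wins 15–8.
Epsilon vs Alpha: 7+6 = 13 for Epsilon, 10 for Alpha — Epsilon by 13–10.
Epsilon vs Kappa: 8+2 = 10 for Epsilon, 13 for Kappa — Kappa by 13–10.
Epsilon vs Delta: Epsilon preferred on 8+2 = 10 ballots; Delta wins 13–10.
Epsilon vs Lambda: 8 for Epsilon, 15 for Lambda — Lambda by 15–8.
Eta vs Alpha: Eta is ranked higher on 7+6 = 13 ballots, Alpha on 10. Eta wins 13–10.
Eta vs Kappa: Eta preferred on 8 ballots; Kappa wins 15–8.
Eta vs Delta: Eta preferred on 8+7 = 15 ballots; Eta wins 15–8.
Eta vs Lambda: Eta preferred on 8 ballots; Lambda wins 15–8.
Alpha vs Kappa: Alpha is ranked higher on 8+2 = 10 ballots, Kappa on 13. Kappa wins 13–10.
Alpha vs Delta: Alpha preferred on 8+2 = 10 ballots; Delta wins 13–10.
Alpha vs Lambda: Alpha preferred on 8 ballots; Lambda wins 15–8.
Kappa vs Delta: Kappa preferred on 8+7+2 = 17 ballots; Kappa wins 17–6.
Kappa vs Lambda: 8+7 = 15 for Kappa, 8 for Lambda — Kappa by 15–8.
Delta vs Lambda: Delta is ranked higher on 6 ballots, Lambda on 17. Lambda wins 17–6.
Kappa wins every pairwise contest, so Kappa is the Condorcet winner.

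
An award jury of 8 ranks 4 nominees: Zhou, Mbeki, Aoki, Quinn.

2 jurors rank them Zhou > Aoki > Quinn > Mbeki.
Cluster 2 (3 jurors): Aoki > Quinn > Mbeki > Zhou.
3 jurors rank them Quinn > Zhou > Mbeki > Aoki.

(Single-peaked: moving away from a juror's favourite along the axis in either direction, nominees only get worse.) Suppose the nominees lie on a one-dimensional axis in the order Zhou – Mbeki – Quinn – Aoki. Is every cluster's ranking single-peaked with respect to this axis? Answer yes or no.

no

Axis positions: Zhou=1, Mbeki=2, Quinn=3, Aoki=4.
Cluster 1: ranking walks positions 1-4-3-2; Aoki is ranked above Mbeki even though Mbeki lies between Aoki and the peak Zhou on the axis — preferences dip and rise again. Not single-peaked.
Cluster 2 (peak Aoki at position 4): ranking walks positions 4-3-2-1, expanding outward from the peak — single-peaked.
Cluster 3: ranking walks positions 3-1-2-4; Zhou is ranked above Mbeki even though Mbeki lies between Zhou and the peak Quinn on the axis — preferences dip and rise again. Not single-peaked.
Cluster 1 violates single-peakedness, so the profile is not single-peaked on this axis.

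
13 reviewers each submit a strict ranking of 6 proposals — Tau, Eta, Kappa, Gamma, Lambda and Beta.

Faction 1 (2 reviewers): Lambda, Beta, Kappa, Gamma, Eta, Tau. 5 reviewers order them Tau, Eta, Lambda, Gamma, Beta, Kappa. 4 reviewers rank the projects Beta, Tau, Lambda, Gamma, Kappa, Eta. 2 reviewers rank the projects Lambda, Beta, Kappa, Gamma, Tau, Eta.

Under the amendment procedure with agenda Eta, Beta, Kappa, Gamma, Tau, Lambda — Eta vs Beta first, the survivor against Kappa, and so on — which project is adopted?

Lambda

Round 1: Eta vs Beta — 5–8, Beta advances.
Round 2: Beta vs Kappa — 13–0, Beta advances.
Round 3: Beta vs Gamma — 8–5, Beta advances.
Round 4: Beta vs Tau — 8–5, Beta advances.
Round 5: Beta vs Lambda — 4–9, Lambda advances.
The agenda winner is Lambda.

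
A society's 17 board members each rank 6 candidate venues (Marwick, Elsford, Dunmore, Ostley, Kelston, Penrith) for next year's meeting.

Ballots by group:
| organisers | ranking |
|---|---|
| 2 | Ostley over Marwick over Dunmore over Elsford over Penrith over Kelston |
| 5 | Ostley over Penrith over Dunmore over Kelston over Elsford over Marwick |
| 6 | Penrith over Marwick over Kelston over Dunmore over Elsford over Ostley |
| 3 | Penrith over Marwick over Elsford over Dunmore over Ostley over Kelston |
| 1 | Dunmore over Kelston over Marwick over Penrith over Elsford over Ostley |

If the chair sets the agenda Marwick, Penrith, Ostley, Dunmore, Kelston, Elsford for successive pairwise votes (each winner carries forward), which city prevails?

Round 1: Marwick vs Penrith — 3–14, Penrith advances.
Round 2: Penrith vs Ostley — 10–7, Penrith advances.
Round 3: Penrith vs Dunmore — 14–3, Penrith advances.
Round 4: Penrith vs Kelston — 16–1, Penrith advances.
Round 5: Penrith vs Elsford — 15–2, Penrith advances.
The agenda winner is Penrith.

Penrith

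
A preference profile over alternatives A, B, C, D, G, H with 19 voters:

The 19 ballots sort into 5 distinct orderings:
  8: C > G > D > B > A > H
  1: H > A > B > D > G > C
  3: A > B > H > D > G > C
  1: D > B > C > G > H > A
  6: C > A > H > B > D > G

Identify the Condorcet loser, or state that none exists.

Head-to-head results (19 voters):
A vs B: A preferred on 1+3+6 = 10 ballots; A wins 10–9.
A vs C: 4 to 15, C.
A vs D: A preferred on 1+3+6 = 10 ballots; A wins 10–9.
A vs G: A, 10–9.
A–H: A 17–2.
B vs C: C wins 14–5.
B vs D: 10 to 9, B.
B vs G: 11 to 8, B.
B–H: B 12–7.
C vs D: C, 14–5.
C vs G: C preferred on 8+1+6 = 15 ballots; C wins 15–4.
C vs H: C preferred on 8+1+6 = 15 ballots; C wins 15–4.
D–G: D 11–8.
D–H: H 10–9.
G vs H: G is ranked higher on 8+1 = 9 ballots, H on 10. H wins 10–9.
Only G has no wins; G is the Condorcet loser.

G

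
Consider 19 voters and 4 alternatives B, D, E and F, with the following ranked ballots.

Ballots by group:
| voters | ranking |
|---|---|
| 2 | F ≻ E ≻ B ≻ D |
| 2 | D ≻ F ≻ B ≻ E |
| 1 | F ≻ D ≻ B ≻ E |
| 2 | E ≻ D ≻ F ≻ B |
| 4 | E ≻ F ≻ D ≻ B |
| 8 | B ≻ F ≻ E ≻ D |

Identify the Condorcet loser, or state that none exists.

D

Pairwise majorities:
B vs D: 2+8 = 10 for B, 9 for D — B by 10–9.
B vs E: B wins 11–8.
B vs F: 8 for B, 11 for F — F by 11–8.
D–E: E 16–3.
D vs F: 4 to 15, F.
E vs F: 6 to 13, F.
D loses to every other alternative — it is the Condorcet loser.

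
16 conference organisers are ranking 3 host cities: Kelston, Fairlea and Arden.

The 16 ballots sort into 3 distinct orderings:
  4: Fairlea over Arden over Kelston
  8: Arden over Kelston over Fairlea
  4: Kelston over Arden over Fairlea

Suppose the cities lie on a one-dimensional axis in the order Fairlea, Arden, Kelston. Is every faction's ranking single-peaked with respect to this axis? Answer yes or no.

Axis positions: Fairlea=1, Arden=2, Kelston=3.
Faction 1 (peak Fairlea at position 1): ranking walks positions 1-2-3, expanding outward from the peak — single-peaked.
Faction 2 (peak Arden at position 2): ranking walks positions 2-3-1, expanding outward from the peak — single-peaked.
Faction 3 (peak Kelston at position 3): ranking walks positions 3-2-1, expanding outward from the peak — single-peaked.
Every ranking is single-peaked on this axis.

yes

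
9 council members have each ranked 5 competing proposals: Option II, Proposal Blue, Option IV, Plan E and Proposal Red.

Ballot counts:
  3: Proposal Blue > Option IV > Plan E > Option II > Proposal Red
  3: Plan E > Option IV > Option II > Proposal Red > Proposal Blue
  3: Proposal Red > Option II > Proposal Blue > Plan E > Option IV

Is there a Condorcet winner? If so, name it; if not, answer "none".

none

Pairwise majorities:
Option II vs Proposal Blue: Option II wins 6–3.
Option II vs Option IV: Option IV wins 6–3.
Option II vs Plan E: Plan E, 6–3.
Option II–Proposal Red: Option II 6–3.
Proposal Blue vs Option IV: Proposal Blue wins 6–3.
Proposal Blue vs Plan E: Proposal Blue wins 6–3.
Proposal Blue vs Proposal Red: Proposal Red, 6–3.
Option IV vs Plan E: Plan E, 6–3.
Option IV vs Proposal Red: Option IV, 6–3.
Plan E vs Proposal Red: Plan E, 6–3.
Each option drops at least one matchup (Option II loses to Option IV; Proposal Blue loses to Option II; Option IV loses to Proposal Blue; Plan E loses to Proposal Blue; Proposal Red loses to Option II); the cycle Option II > Proposal Blue > Option IV > Option II rules out a Condorcet winner.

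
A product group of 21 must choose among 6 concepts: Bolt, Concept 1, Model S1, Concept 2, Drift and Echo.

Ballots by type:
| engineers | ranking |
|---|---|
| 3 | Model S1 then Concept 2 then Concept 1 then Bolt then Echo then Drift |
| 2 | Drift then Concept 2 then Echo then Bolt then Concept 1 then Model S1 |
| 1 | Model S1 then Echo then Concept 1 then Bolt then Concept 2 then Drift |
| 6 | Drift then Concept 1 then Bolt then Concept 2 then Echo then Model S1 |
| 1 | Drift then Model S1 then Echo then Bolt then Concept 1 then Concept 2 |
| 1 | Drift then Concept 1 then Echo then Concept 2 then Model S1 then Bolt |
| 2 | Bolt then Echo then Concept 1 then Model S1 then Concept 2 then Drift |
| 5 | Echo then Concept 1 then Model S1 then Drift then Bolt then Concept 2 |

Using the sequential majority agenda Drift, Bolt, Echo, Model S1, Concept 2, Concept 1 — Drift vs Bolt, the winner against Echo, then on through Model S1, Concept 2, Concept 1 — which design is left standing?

Round 1: Drift vs Bolt — 15–6, Drift advances.
Round 2: Drift vs Echo — 10–11, Echo advances.
Round 3: Echo vs Model S1 — 16–5, Echo advances.
Round 4: Echo vs Concept 2 — 10–11, Concept 2 advances.
Round 5: Concept 2 vs Concept 1 — 5–16, Concept 1 advances.
Concept 1 survives the agenda.

Concept 1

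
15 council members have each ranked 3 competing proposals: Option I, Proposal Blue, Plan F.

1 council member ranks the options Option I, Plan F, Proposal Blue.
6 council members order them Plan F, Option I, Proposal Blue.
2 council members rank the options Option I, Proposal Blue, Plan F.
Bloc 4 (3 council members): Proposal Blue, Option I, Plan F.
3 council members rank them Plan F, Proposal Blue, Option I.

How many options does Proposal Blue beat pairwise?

0

Proposal Blue against each rival (15 council members):
Proposal Blue vs Option I: Option I, 9–6.
Proposal Blue vs Plan F: Plan F, 10–5.
Proposal Blue beats no one; loses to Option I, Plan F — 0 pairwise wins.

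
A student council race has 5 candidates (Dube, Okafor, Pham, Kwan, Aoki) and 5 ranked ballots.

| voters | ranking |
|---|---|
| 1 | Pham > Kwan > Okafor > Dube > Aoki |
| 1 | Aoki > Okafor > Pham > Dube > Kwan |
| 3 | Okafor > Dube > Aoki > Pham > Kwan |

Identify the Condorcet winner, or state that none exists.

Head-to-head results (5 voters):
Dube vs Okafor: Dube is ranked higher on 0 ballots, Okafor on 5. Okafor wins 5–0.
Dube vs Pham: Dube is ranked higher on 3 ballots, Pham on 2. Dube wins 3–2.
Dube vs Kwan: 1+3 = 4 for Dube, 1 for Kwan — Dube by 4–1.
Dube vs Aoki: Dube preferred on 1+3 = 4 ballots; Dube wins 4–1.
Okafor vs Pham: 4 to 1, Okafor.
Okafor vs Kwan: 4 to 1, Okafor.
Okafor vs Aoki: Okafor is ranked higher on 1+3 = 4 ballots, Aoki on 1. Okafor wins 4–1.
Pham vs Kwan: Pham preferred on 1+1+3 = 5 ballots; Pham wins 5–0.
Pham vs Aoki: 1 for Pham, 4 for Aoki — Aoki by 4–1.
Kwan vs Aoki: 1 to 4, Aoki.
Okafor beats each of Dube, Pham, Kwan, Aoki — Okafor is the Condorcet winner.

Okafor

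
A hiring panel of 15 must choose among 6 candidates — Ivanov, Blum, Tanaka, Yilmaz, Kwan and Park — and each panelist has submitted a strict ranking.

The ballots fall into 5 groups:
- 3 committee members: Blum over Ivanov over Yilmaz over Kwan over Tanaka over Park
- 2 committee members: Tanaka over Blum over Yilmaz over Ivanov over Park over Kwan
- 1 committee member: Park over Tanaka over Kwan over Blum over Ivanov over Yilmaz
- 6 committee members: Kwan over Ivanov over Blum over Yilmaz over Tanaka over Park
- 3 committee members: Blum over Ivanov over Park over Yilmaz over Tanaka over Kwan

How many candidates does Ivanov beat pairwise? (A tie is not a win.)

4

Ivanov against each rival (15 committee members):
Ivanov vs Blum: Ivanov preferred on 6 ballots; Blum wins 9–6.
Ivanov vs Tanaka: Ivanov wins 12–3.
Ivanov vs Yilmaz: Ivanov preferred on 3+1+6+3 = 13 ballots; Ivanov wins 13–2.
Ivanov vs Kwan: Ivanov is ranked higher on 3+2+3 = 8 ballots, Kwan on 7. Ivanov wins 8–7.
Ivanov vs Park: Ivanov wins 14–1.
Ivanov beats Tanaka, Yilmaz, Kwan, Park; loses to Blum — 4 pairwise wins.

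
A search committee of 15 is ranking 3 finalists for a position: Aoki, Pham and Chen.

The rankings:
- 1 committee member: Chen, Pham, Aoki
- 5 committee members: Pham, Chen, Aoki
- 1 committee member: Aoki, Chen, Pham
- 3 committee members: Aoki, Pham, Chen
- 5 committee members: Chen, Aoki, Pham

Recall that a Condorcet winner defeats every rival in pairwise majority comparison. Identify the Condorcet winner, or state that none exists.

none

Head-to-head results (15 committee members):
Aoki vs Pham: Aoki, 9–6.
Aoki vs Chen: 1+3 = 4 for Aoki, 11 for Chen — Chen by 11–4.
Pham vs Chen: 8 to 7, Pham.
Each candidate drops at least one matchup (Aoki loses to Chen; Pham loses to Aoki; Chen loses to Pham); the cycle Aoki > Pham > Chen > Aoki rules out a Condorcet winner.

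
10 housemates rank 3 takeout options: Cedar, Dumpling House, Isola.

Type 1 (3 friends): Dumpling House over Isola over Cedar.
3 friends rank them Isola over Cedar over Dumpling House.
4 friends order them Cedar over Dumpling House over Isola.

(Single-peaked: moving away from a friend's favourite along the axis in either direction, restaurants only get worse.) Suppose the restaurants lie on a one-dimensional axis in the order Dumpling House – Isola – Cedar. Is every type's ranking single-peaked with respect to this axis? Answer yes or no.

Axis positions: Dumpling House=1, Isola=2, Cedar=3.
Type 1 (peak Dumpling House at position 1): ranking walks positions 1-2-3, expanding outward from the peak — single-peaked.
Type 2 (peak Isola at position 2): ranking walks positions 2-3-1, expanding outward from the peak — single-peaked.
Type 3: ranking walks positions 3-1-2; Dumpling House is ranked above Isola even though Isola lies between Dumpling House and the peak Cedar on the axis — preferences dip and rise again. Not single-peaked.
Type 3 violates single-peakedness, so the profile is not single-peaked on this axis.

no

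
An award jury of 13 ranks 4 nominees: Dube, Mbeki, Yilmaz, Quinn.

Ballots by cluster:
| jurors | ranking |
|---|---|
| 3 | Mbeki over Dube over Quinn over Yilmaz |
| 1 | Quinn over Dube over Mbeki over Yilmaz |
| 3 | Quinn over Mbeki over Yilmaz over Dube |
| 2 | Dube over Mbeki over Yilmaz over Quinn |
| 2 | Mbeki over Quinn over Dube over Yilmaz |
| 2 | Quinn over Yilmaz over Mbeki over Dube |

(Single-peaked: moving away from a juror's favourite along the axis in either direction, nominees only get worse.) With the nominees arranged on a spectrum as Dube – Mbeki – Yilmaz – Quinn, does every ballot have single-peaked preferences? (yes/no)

no

Axis positions: Dube=1, Mbeki=2, Yilmaz=3, Quinn=4.
Cluster 1: ranking walks positions 2-1-4-3; Quinn is ranked above Yilmaz even though Yilmaz lies between Quinn and the peak Mbeki on the axis — preferences dip and rise again. Not single-peaked.
Cluster 2: ranking walks positions 4-1-2-3; Dube is ranked above Yilmaz even though Yilmaz lies between Dube and the peak Quinn on the axis — preferences dip and rise again. Not single-peaked.
Cluster 3: ranking walks positions 4-2-3-1; Mbeki is ranked above Yilmaz even though Yilmaz lies between Mbeki and the peak Quinn on the axis — preferences dip and rise again. Not single-peaked.
Cluster 4 (peak Dube at position 1): ranking walks positions 1-2-3-4, expanding outward from the peak — single-peaked.
Cluster 5: ranking walks positions 2-4-1-3; Quinn is ranked above Yilmaz even though Yilmaz lies between Quinn and the peak Mbeki on the axis — preferences dip and rise again. Not single-peaked.
Cluster 6 (peak Quinn at position 4): ranking walks positions 4-3-2-1, expanding outward from the peak — single-peaked.
Cluster 1 violates single-peakedness, so the profile is not single-peaked on this axis.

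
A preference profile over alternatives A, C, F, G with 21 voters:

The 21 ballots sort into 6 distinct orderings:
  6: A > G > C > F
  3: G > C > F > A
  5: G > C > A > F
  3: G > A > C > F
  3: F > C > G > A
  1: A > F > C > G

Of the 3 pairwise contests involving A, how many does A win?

A against each rival (21 voters):
A vs C: C, 11–10.
A vs F: A preferred on 6+5+3+1 = 15 ballots; A wins 15–6.
A vs G: 7 to 14, G.
A beats F; loses to C, G — 1 pairwise win.

1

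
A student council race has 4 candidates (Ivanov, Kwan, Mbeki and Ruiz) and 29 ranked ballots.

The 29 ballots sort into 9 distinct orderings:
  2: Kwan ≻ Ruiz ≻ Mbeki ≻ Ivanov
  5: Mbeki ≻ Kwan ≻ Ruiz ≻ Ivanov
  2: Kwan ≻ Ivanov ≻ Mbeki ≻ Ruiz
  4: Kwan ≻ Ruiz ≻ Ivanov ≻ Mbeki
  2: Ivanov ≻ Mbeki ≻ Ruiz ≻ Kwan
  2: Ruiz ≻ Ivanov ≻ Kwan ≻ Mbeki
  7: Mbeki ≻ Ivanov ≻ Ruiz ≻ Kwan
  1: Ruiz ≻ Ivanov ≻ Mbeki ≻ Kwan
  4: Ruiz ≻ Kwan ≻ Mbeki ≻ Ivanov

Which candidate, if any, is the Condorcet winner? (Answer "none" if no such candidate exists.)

Mbeki

Pairwise majorities:
Ivanov vs Kwan: Kwan, 17–12.
Ivanov vs Mbeki: Mbeki wins 18–11.
Ivanov vs Ruiz: Ruiz wins 18–11.
Kwan vs Mbeki: Mbeki wins 15–14.
Kwan–Ruiz: Ruiz 16–13.
Mbeki–Ruiz: Mbeki 16–13.
Mbeki defeats every rival head-to-head and is the Condorcet winner.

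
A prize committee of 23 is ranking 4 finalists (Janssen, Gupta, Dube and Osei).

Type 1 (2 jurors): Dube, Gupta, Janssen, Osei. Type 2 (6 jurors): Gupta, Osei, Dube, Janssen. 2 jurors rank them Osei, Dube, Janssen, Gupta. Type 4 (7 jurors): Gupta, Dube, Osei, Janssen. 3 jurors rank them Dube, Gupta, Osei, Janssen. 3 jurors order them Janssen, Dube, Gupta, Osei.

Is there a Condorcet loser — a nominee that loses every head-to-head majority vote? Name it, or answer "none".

Head-to-head results (23 jurors):
Janssen vs Gupta: Gupta wins 18–5.
Janssen vs Dube: Janssen preferred on 3 ballots; Dube wins 20–3.
Janssen vs Osei: Janssen is ranked higher on 2+3 = 5 ballots, Osei on 18. Osei wins 18–5.
Gupta vs Dube: 13 to 10, Gupta.
Gupta–Osei: Gupta 21–2.
Dube–Osei: Dube 15–8.
Janssen loses to every other nominee — it is the Condorcet loser.

Janssen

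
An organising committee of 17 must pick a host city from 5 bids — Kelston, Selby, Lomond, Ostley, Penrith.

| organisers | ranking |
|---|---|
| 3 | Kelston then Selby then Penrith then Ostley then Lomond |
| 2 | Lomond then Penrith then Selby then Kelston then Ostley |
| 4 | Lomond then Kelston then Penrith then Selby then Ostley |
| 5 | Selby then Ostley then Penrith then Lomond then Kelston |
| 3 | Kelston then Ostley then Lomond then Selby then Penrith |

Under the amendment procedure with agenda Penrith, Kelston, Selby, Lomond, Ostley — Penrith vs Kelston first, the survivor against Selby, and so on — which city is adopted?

Round 1: Penrith vs Kelston — 7–10, Kelston advances.
Round 2: Kelston vs Selby — 10–7, Kelston advances.
Round 3: Kelston vs Lomond — 6–11, Lomond advances.
Round 4: Lomond vs Ostley — 6–11, Ostley advances.
The agenda winner is Ostley.

Ostley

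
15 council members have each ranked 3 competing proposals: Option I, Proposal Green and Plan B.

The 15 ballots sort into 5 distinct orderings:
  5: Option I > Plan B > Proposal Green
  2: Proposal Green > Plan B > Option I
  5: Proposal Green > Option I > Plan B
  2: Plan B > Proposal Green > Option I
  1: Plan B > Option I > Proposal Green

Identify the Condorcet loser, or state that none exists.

Head-to-head results (15 council members):
Option I vs Proposal Green: Option I is ranked higher on 5+1 = 6 ballots, Proposal Green on 9. Proposal Green wins 9–6.
Option I vs Plan B: Option I, 10–5.
Proposal Green vs Plan B: Proposal Green is ranked higher on 2+5 = 7 ballots, Plan B on 8. Plan B wins 8–7.
Every option wins at least one matchup (Option I beats Plan B; Proposal Green beats Option I; Plan B beats Proposal Green), so there is no Condorcet loser.

none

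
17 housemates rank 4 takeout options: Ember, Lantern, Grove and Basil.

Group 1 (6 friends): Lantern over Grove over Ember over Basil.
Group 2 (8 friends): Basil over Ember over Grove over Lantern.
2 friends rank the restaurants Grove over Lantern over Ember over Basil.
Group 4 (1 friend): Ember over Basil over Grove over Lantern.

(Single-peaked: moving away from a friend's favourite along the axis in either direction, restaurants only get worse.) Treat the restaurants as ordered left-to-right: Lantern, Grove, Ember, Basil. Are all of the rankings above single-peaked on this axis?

Axis positions: Lantern=1, Grove=2, Ember=3, Basil=4.
Group 1 (peak Lantern at position 1): ranking walks positions 1-2-3-4, expanding outward from the peak — single-peaked.
Group 2 (peak Basil at position 4): ranking walks positions 4-3-2-1, expanding outward from the peak — single-peaked.
Group 3 (peak Grove at position 2): ranking walks positions 2-1-3-4, expanding outward from the peak — single-peaked.
Group 4 (peak Ember at position 3): ranking walks positions 3-4-2-1, expanding outward from the peak — single-peaked.
Every ranking is single-peaked on this axis.

yes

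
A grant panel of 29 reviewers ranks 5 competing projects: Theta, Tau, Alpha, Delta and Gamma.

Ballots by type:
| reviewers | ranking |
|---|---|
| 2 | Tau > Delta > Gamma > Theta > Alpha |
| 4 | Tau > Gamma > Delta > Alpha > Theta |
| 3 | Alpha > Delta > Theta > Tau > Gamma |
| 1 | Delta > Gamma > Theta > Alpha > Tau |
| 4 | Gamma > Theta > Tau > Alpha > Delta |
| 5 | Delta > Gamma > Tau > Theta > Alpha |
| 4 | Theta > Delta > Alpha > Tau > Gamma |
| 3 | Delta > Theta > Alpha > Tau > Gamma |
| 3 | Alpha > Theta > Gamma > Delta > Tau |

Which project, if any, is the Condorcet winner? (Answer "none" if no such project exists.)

Delta

Head-to-head results (29 reviewers):
Theta vs Tau: Theta is ranked higher on 3+1+4+4+3+3 = 18 ballots, Tau on 11. Theta wins 18–11.
Theta vs Alpha: 19 to 10, Theta.
Theta vs Delta: Theta preferred on 4+4+3 = 11 ballots; Delta wins 18–11.
Theta vs Gamma: Theta is ranked higher on 3+4+3+3 = 13 ballots, Gamma on 16. Gamma wins 16–13.
Tau vs Alpha: 2+4+4+5 = 15 for Tau, 14 for Alpha — Tau by 15–14.
Tau vs Delta: Tau preferred on 2+4+4 = 10 ballots; Delta wins 19–10.
Tau vs Gamma: Tau is ranked higher on 2+4+3+4+3 = 16 ballots, Gamma on 13. Tau wins 16–13.
Alpha vs Delta: Alpha preferred on 3+4+3 = 10 ballots; Delta wins 19–10.
Alpha vs Gamma: Alpha is ranked higher on 3+4+3+3 = 13 ballots, Gamma on 16. Gamma wins 16–13.
Delta vs Gamma: 2+3+1+5+4+3 = 18 for Delta, 11 for Gamma — Delta by 18–11.
Only Delta has no losses; Delta is the Condorcet winner.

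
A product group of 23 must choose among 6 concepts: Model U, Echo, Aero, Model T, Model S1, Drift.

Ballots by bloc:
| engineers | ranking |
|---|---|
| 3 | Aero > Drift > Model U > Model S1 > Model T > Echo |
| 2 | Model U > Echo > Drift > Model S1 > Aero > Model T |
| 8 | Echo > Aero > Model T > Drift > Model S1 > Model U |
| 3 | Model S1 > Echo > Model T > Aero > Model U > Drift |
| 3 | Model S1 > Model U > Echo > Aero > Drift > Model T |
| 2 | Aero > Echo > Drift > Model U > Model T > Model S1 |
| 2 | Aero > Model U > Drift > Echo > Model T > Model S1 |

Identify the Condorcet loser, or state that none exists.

Head-to-head results (23 engineers):
Model U–Echo: Echo 13–10.
Model U vs Aero: Aero, 18–5.
Model U vs Model T: Model U is ranked higher on 3+2+3+2+2 = 12 ballots, Model T on 11. Model U wins 12–11.
Model U vs Model S1: Model S1 wins 14–9.
Model U vs Drift: Model U is ranked higher on 2+3+3+2 = 10 ballots, Drift on 13. Drift wins 13–10.
Echo vs Aero: Echo preferred on 2+8+3+3 = 16 ballots; Echo wins 16–7.
Echo vs Model T: Echo wins 20–3.
Echo vs Model S1: Echo, 14–9.
Echo–Drift: Echo 18–5.
Aero vs Model T: Aero is ranked higher on 3+2+8+3+2+2 = 20 ballots, Model T on 3. Aero wins 20–3.
Aero vs Model S1: Aero, 15–8.
Aero–Drift: Aero 21–2.
Model T–Model S1: Model T 12–11.
Model T vs Drift: 11 to 12, Drift.
Model S1 vs Drift: Model S1 is ranked higher on 3+3 = 6 ballots, Drift on 17. Drift wins 17–6.
Each design has at least one pairwise win (Model U beats Model T; Echo beats Model U; Aero beats Model U; Model T beats Model S1; Model S1 beats Model U; Drift beats Model U) — no Condorcet loser.

none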